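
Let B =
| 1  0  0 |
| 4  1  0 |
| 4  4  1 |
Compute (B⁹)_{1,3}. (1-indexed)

B = I + N where N = [[0, 0, 0], [4, 0, 0], [4, 4, 0]] is strictly lower-triangular, so N³ = 0.
(I + N)⁹ = I + 9·N + 36·N² = [[1, 0, 0], [36, 1, 0], [612, 36, 1]].

0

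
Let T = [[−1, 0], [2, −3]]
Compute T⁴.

[[1, 0], [−80, 81]]

tr T = −4 and det T = 3, so the characteristic polynomial is λ² − (−4)λ + (3) with roots −1 and −3.
Eigenvectors give P = [[−1, 0], [−1, 1]] with P⁻¹ = [[−1, 0], [−1, 1]], and T = P·diag(−1, −3)·P⁻¹.
Then T⁴ = P·diag(1, 81)·P⁻¹ = [[−1, 0], [−1, 81]] · [[−1, 0], [−1, 1]] = [[1, 0], [−80, 81]].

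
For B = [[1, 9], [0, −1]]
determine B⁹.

B² = I (check: tr B = 0 and det B = −1), so B⁹ = B since 9 is odd.

[[1, 9], [0, −1]]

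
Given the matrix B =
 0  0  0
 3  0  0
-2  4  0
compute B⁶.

[[0, 0, 0], [0, 0, 0], [0, 0, 0]]

B is strictly triangular, hence nilpotent: B³ = 0, so B⁶ = 0.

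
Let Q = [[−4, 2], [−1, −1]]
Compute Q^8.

[[12866, −12610], [6305, −6049]]

tr Q = −5 and det Q = 6, so the characteristic polynomial is λ² − (−5)λ + (6) with roots −3 and −2.
Eigenvectors give P = [[−2, −1], [−1, −1]] with P⁻¹ = [[−1, 1], [1, −2]], and Q = P·diag(−3, −2)·P⁻¹.
Then Q^8 = P·diag(6561, 256)·P⁻¹ = [[−13122, −256], [−6561, −256]] · [[−1, 1], [1, −2]] = [[12866, −12610], [6305, −6049]].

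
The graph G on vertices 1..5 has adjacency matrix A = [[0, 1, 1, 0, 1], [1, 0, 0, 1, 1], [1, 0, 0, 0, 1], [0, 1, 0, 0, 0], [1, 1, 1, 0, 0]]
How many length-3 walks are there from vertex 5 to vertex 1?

5

The number of length-3 walks from vertex 5 to vertex 1 is entry (5,1) of A³, where A is the adjacency matrix.
A² = [[3, 1, 1, 1, 2], [1, 3, 2, 0, 1], [1, 2, 2, 0, 1], [1, 0, 0, 1, 1], [2, 1, 1, 1, 3]]
A³ = [[4, 6, 5, 1, 5], [6, 2, 2, 3, 6], [5, 2, 2, 2, 5], [1, 3, 2, 0, 1], [5, 6, 5, 1, 4]]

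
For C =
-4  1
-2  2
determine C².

[[14, -2], [4, 2]]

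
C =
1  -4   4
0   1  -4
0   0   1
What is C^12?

[[1, -48, 1104], [0, 1, -48], [0, 0, 1]]

C = I + N where N = [[0, -4, 4], [0, 0, -4], [0, 0, 0]] is strictly upper-triangular, so N^3 = 0.
(I + N)^12 = I + 12·N + 66·N^2 = [[1, -48, 1104], [0, 1, -48], [0, 0, 1]].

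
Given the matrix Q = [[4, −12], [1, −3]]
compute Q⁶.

[[4, −12], [1, −3]]

Q² = Q (a projection; rank 1, trace 1), so Q⁶ = Q.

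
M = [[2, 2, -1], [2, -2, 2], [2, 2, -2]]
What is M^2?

[[6, -2, 4], [4, 12, -10], [4, -4, 6]]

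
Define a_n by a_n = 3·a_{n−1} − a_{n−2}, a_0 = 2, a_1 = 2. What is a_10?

8362

With companion matrix Q = [[3, −1], [1, 0]], [a_n, a_{n−1}]ᵀ = Q·[a_{n−1}, a_{n−2}]ᵀ, so [a_10, a_9]ᵀ = Q⁹·[a_1, a_0]ᵀ.
Q⁹ = [[6765, −2584], [2584, −987]], giving [a_10, a_9]ᵀ = [[8362], [3194]].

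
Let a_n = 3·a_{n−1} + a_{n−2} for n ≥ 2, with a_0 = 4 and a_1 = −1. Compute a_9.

With companion matrix C = [[3, 1], [1, 0]], [a_n, a_{n−1}]ᵀ = C·[a_{n−1}, a_{n−2}]ᵀ, so [a_9, a_8]ᵀ = C⁸·[a_1, a_0]ᵀ.
C⁸ = [[12970, 3927], [3927, 1189]], giving [a_9, a_8]ᵀ = [[2738], [829]].

2738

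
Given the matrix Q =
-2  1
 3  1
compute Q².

[[7, -1], [-3, 4]]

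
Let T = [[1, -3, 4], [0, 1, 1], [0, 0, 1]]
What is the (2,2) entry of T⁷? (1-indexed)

1

T = I + N where N = [[0, -3, 4], [0, 0, 1], [0, 0, 0]] is strictly upper-triangular, so N³ = 0.
(I + N)⁷ = I + 7·N + 21·N² = [[1, -21, -35], [0, 1, 7], [0, 0, 1]].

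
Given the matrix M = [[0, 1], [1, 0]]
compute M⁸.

M² = I (check: tr M = 0 and det M = −1), so M⁸ = I since 8 is even.

[[1, 0], [0, 1]]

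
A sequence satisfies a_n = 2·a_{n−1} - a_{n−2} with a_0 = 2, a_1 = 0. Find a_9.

-16

With companion matrix A = [[2, -1], [1, 0]], [a_n, a_{n−1}]ᵀ = A·[a_{n−1}, a_{n−2}]ᵀ, so [a_9, a_8]ᵀ = A^8·[a_1, a_0]ᵀ.
A^8 = [[9, -8], [8, -7]], giving [a_9, a_8]ᵀ = [[-16], [-14]].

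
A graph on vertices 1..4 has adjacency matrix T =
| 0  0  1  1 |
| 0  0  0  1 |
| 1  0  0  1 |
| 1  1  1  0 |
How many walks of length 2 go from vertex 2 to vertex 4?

The number of length-2 walks from vertex 2 to vertex 4 is entry (2,4) of T^2, where T is the adjacency matrix.
T^2 = [[2, 1, 1, 1], [1, 1, 1, 0], [1, 1, 2, 1], [1, 0, 1, 3]]

0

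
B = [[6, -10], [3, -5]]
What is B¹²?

B² = B (a projection; rank 1, trace 1), so B¹² = B.

[[6, -10], [3, -5]]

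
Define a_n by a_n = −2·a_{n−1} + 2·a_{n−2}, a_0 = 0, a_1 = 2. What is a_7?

656

With companion matrix B = [[−2, 2], [1, 0]], [a_n, a_{n−1}]ᵀ = B·[a_{n−1}, a_{n−2}]ᵀ, so [a_7, a_6]ᵀ = B⁶·[a_1, a_0]ᵀ.
B⁶ = [[328, −240], [−120, 88]], giving [a_7, a_6]ᵀ = [[656], [−240]].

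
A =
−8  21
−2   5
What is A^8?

[[1786, −5355], [510, −1529]]

tr A = −3 and det A = 2, so the characteristic polynomial is λ² − (−3)λ + (2) with roots −1 and −2.
Eigenvectors give P = [[−3, −7], [−1, −2]] with P⁻¹ = [[2, −7], [−1, 3]], and A = P·diag(−1, −2)·P⁻¹.
Then A^8 = P·diag(1, 256)·P⁻¹ = [[−3, −1792], [−1, −512]] · [[2, −7], [−1, 3]] = [[1786, −5355], [510, −1529]].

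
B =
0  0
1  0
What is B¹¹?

B is strictly triangular, hence nilpotent: B² = 0, so B¹¹ = 0.

[[0, 0], [0, 0]]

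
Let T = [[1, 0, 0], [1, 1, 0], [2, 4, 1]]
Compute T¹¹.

T = I + N where N = [[0, 0, 0], [1, 0, 0], [2, 4, 0]] is strictly lower-triangular, so N³ = 0.
(I + N)¹¹ = I + 11·N + 55·N² = [[1, 0, 0], [11, 1, 0], [242, 44, 1]].

[[1, 0, 0], [11, 1, 0], [242, 44, 1]]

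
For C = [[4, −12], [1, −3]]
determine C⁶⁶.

[[4, −12], [1, −3]]

C² = C (a projection; rank 1, trace 1), so C⁶⁶ = C.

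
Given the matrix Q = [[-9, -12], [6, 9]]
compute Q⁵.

[[-729, -972], [486, 729]]

tr Q = 0 and det Q = -9, so the characteristic polynomial is λ² − (0)λ + (-9) with roots 3 and -3.
Eigenvectors give P = [[-1, 2], [1, -1]] with P⁻¹ = [[1, 2], [1, 1]], and Q = P·diag(3, -3)·P⁻¹.
Then Q⁵ = P·diag(243, -243)·P⁻¹ = [[-243, -486], [243, 243]] · [[1, 2], [1, 1]] = [[-729, -972], [486, 729]].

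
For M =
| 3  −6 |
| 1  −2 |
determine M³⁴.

M² = M (a projection; rank 1, trace 1), so M³⁴ = M.

[[3, −6], [1, −2]]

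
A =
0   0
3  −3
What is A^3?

A^2 = [[0, 0], [−9, 9]]
A^3 = [[0, 0], [27, −27]]

[[0, 0], [27, −27]]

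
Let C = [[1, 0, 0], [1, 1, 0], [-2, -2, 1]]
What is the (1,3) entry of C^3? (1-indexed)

0

C = I + N where N = [[0, 0, 0], [1, 0, 0], [-2, -2, 0]] is strictly lower-triangular, so N^3 = 0.
(I + N)^3 = I + 3·N + 3·N^2 = [[1, 0, 0], [3, 1, 0], [-12, -6, 1]].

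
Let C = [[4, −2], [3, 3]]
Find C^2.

[[10, −14], [21, 3]]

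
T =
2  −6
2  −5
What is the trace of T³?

−9

tr T = −3 and det T = 2, so the characteristic polynomial is λ² − (−3)λ + (2) with roots −2 and −1.
Eigenvectors give P = [[−3, 2], [−2, 1]] with P⁻¹ = [[1, −2], [2, −3]], and T = P·diag(−2, −1)·P⁻¹.
Then T³ = P·diag(−8, −1)·P⁻¹ = [[24, −2], [16, −1]] · [[1, −2], [2, −3]] = [[20, −42], [14, −29]].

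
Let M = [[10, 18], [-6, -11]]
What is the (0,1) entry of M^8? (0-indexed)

-1530

tr M = -1 and det M = -2, so the characteristic polynomial is λ² − (-1)λ + (-2) with roots 1 and -2.
Eigenvectors give P = [[-2, -3], [1, 2]] with P⁻¹ = [[-2, -3], [1, 2]], and M = P·diag(1, -2)·P⁻¹.
Then M^8 = P·diag(1, 256)·P⁻¹ = [[-2, -768], [1, 512]] · [[-2, -3], [1, 2]] = [[-764, -1530], [510, 1021]].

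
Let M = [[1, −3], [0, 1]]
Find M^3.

M = I + N where N = [[0, −3], [0, 0]] is strictly upper-triangular, so N^2 = 0.
(I + N)^3 = I + 3·N = [[1, −9], [0, 1]].

[[1, −9], [0, 1]]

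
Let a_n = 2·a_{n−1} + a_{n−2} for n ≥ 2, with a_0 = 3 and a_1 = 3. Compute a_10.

With companion matrix A = [[2, 1], [1, 0]], [a_n, a_{n−1}]ᵀ = A·[a_{n−1}, a_{n−2}]ᵀ, so [a_10, a_9]ᵀ = A⁹·[a_1, a_0]ᵀ.
A⁹ = [[2378, 985], [985, 408]], giving [a_10, a_9]ᵀ = [[10089], [4179]].

10089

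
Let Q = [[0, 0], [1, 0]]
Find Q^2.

Q is strictly triangular, hence nilpotent: Q^2 = 0, so Q^2 = 0.

[[0, 0], [0, 0]]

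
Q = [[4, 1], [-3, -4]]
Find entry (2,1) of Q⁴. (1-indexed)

Q² = [[13, 0], [0, 13]]
Q³ = [[52, 13], [-39, -52]]
Q⁴ = [[169, 0], [0, 169]]

0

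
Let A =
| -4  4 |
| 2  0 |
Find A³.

[[-128, 96], [48, -32]]

A² = [[24, -16], [-8, 8]]
A³ = [[-128, 96], [48, -32]]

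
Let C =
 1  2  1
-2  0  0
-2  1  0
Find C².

[[-5, 3, 1], [-2, -4, -2], [-4, -4, -2]]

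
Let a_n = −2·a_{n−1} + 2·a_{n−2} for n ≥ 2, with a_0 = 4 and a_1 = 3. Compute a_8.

−64

With companion matrix B = [[−2, 2], [1, 0]], [a_n, a_{n−1}]ᵀ = B·[a_{n−1}, a_{n−2}]ᵀ, so [a_8, a_7]ᵀ = B^7·[a_1, a_0]ᵀ.
B^7 = [[−896, 656], [328, −240]], giving [a_8, a_7]ᵀ = [[−64], [24]].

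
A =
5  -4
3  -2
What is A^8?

[[1021, -1020], [765, -764]]

tr A = 3 and det A = 2, so the characteristic polynomial is λ² − (3)λ + (2) with roots 2 and 1.
Eigenvectors give P = [[4, 1], [3, 1]] with P⁻¹ = [[1, -1], [-3, 4]], and A = P·diag(2, 1)·P⁻¹.
Then A^8 = P·diag(256, 1)·P⁻¹ = [[1024, 1], [768, 1]] · [[1, -1], [-3, 4]] = [[1021, -1020], [765, -764]].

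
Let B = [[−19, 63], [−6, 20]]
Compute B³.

tr B = 1 and det B = −2, so the characteristic polynomial is λ² − (1)λ + (−2) with roots 2 and −1.
Eigenvectors give P = [[3, −7], [1, −2]] with P⁻¹ = [[−2, 7], [−1, 3]], and B = P·diag(2, −1)·P⁻¹.
Then B³ = P·diag(8, −1)·P⁻¹ = [[24, 7], [8, 2]] · [[−2, 7], [−1, 3]] = [[−55, 189], [−18, 62]].

[[−55, 189], [−18, 62]]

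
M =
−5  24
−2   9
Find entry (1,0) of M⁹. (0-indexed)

tr M = 4 and det M = 3, so the characteristic polynomial is λ² − (4)λ + (3) with roots 1 and 3.
Eigenvectors give P = [[−4, 3], [−1, 1]] with P⁻¹ = [[−1, 3], [−1, 4]], and M = P·diag(1, 3)·P⁻¹.
Then M⁹ = P·diag(1, 19683)·P⁻¹ = [[−4, 59049], [−1, 19683]] · [[−1, 3], [−1, 4]] = [[−59045, 236184], [−19682, 78729]].

−19682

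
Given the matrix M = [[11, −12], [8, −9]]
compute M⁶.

tr M = 2 and det M = −3, so the characteristic polynomial is λ² − (2)λ + (−3) with roots −1 and 3.
Eigenvectors give P = [[1, 3], [1, 2]] with P⁻¹ = [[−2, 3], [1, −1]], and M = P·diag(−1, 3)·P⁻¹.
Then M⁶ = P·diag(1, 729)·P⁻¹ = [[1, 2187], [1, 1458]] · [[−2, 3], [1, −1]] = [[2185, −2184], [1456, −1455]].

[[2185, −2184], [1456, −1455]]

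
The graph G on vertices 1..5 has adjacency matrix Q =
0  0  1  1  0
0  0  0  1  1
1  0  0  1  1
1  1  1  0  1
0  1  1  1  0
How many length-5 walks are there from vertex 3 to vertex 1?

The number of length-5 walks from vertex 3 to vertex 1 is entry (3,1) of Q^5, where Q is the adjacency matrix.
Q^2 = [[2, 1, 1, 1, 2], [1, 2, 2, 1, 1], [1, 2, 3, 2, 1], [1, 1, 2, 4, 2], [2, 1, 1, 2, 3]]
Q^3 = [[2, 3, 5, 6, 3], [3, 2, 3, 6, 5], [5, 3, 4, 7, 7], [6, 6, 7, 6, 7], [3, 5, 7, 7, 4]]
Q^4 = [[11, 9, 11, 13, 14], [9, 11, 14, 13, 11], [11, 14, 19, 19, 14], [13, 13, 19, 26, 19], [14, 11, 14, 19, 19]]
Q^5 = [[24, 27, 38, 45, 33], [27, 24, 33, 45, 38], [38, 33, 44, 58, 52], [45, 45, 58, 64, 58], [33, 38, 52, 58, 44]]

38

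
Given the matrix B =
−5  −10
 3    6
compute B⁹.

[[−5, −10], [3, 6]]

B² = B (a projection; rank 1, trace 1), so B⁹ = B.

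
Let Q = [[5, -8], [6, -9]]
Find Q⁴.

[[-239, 320], [-240, 321]]

tr Q = -4 and det Q = 3, so the characteristic polynomial is λ² − (-4)λ + (3) with roots -3 and -1.
Eigenvectors give P = [[1, -4], [1, -3]] with P⁻¹ = [[-3, 4], [-1, 1]], and Q = P·diag(-3, -1)·P⁻¹.
Then Q⁴ = P·diag(81, 1)·P⁻¹ = [[81, -4], [81, -3]] · [[-3, 4], [-1, 1]] = [[-239, 320], [-240, 321]].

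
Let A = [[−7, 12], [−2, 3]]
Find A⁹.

tr A = −4 and det A = 3, so the characteristic polynomial is λ² − (−4)λ + (3) with roots −1 and −3.
Eigenvectors give P = [[−2, 3], [−1, 1]] with P⁻¹ = [[1, −3], [1, −2]], and A = P·diag(−1, −3)·P⁻¹.
Then A⁹ = P·diag(−1, −19683)·P⁻¹ = [[2, −59049], [1, −19683]] · [[1, −3], [1, −2]] = [[−59047, 118092], [−19682, 39363]].

[[−59047, 118092], [−19682, 39363]]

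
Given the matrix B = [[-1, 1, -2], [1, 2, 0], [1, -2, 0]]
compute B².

[[0, 5, 2], [1, 5, -2], [-3, -3, -2]]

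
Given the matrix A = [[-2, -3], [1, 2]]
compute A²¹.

[[-2, -3], [1, 2]]

A² = I (check: tr A = 0 and det A = -1), so A²¹ = A since 21 is odd.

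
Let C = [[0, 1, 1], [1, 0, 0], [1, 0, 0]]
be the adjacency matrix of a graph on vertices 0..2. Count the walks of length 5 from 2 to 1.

0

The number of length-5 walks from vertex 2 to vertex 1 is entry (2,1) of C^5, where C is the adjacency matrix.
C^2 = [[2, 0, 0], [0, 1, 1], [0, 1, 1]]
C^3 = [[0, 2, 2], [2, 0, 0], [2, 0, 0]]
C^4 = [[4, 0, 0], [0, 2, 2], [0, 2, 2]]
C^5 = [[0, 4, 4], [4, 0, 0], [4, 0, 0]]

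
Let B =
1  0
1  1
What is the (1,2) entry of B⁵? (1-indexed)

0

B = I + N where N = [[0, 0], [1, 0]] is strictly lower-triangular, so N² = 0.
(I + N)⁵ = I + 5·N = [[1, 0], [5, 1]].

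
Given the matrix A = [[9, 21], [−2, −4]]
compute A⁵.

tr A = 5 and det A = 6, so the characteristic polynomial is λ² − (5)λ + (6) with roots 2 and 3.
Eigenvectors give P = [[−3, 7], [1, −2]] with P⁻¹ = [[2, 7], [1, 3]], and A = P·diag(2, 3)·P⁻¹.
Then A⁵ = P·diag(32, 243)·P⁻¹ = [[−96, 1701], [32, −486]] · [[2, 7], [1, 3]] = [[1509, 4431], [−422, −1234]].

[[1509, 4431], [−422, −1234]]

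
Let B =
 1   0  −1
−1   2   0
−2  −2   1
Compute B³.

[[5, 8, −5], [−9, 6, 4], [−2, −18, 5]]

B² = [[3, 2, −2], [−3, 4, 1], [−2, −6, 3]]
B³ = [[5, 8, −5], [−9, 6, 4], [−2, −18, 5]]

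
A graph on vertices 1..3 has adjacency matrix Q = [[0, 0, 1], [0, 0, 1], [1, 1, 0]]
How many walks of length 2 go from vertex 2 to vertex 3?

The number of length-2 walks from vertex 2 to vertex 3 is entry (2,3) of Q^2, where Q is the adjacency matrix.
Q^2 = [[1, 1, 0], [1, 1, 0], [0, 0, 2]]

0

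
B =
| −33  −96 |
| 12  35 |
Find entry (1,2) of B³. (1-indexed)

−672

tr B = 2 and det B = −3, so the characteristic polynomial is λ² − (2)λ + (−3) with roots −1 and 3.
Eigenvectors give P = [[−3, 8], [1, −3]] with P⁻¹ = [[−3, −8], [−1, −3]], and B = P·diag(−1, 3)·P⁻¹.
Then B³ = P·diag(−1, 27)·P⁻¹ = [[3, 216], [−1, −81]] · [[−3, −8], [−1, −3]] = [[−225, −672], [84, 251]].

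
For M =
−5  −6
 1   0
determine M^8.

tr M = −5 and det M = 6, so the characteristic polynomial is λ² − (−5)λ + (6) with roots −2 and −3.
Eigenvectors give P = [[−2, 3], [1, −1]] with P⁻¹ = [[1, 3], [1, 2]], and M = P·diag(−2, −3)·P⁻¹.
Then M^8 = P·diag(256, 6561)·P⁻¹ = [[−512, 19683], [256, −6561]] · [[1, 3], [1, 2]] = [[19171, 37830], [−6305, −12354]].

[[19171, 37830], [−6305, −12354]]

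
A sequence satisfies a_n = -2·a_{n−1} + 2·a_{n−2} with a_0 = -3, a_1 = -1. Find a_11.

With companion matrix Q = [[-2, 2], [1, 0]], [a_n, a_{n−1}]ᵀ = Q·[a_{n−1}, a_{n−2}]ᵀ, so [a_11, a_10]ᵀ = Q¹⁰·[a_1, a_0]ᵀ.
Q¹⁰ = [[18272, -13376], [-6688, 4896]], giving [a_11, a_10]ᵀ = [[21856], [-8000]].

21856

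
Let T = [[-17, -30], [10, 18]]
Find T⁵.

[[-857, -1650], [550, 1068]]

tr T = 1 and det T = -6, so the characteristic polynomial is λ² − (1)λ + (-6) with roots -2 and 3.
Eigenvectors give P = [[-2, -3], [1, 2]] with P⁻¹ = [[-2, -3], [1, 2]], and T = P·diag(-2, 3)·P⁻¹.
Then T⁵ = P·diag(-32, 243)·P⁻¹ = [[64, -729], [-32, 486]] · [[-2, -3], [1, 2]] = [[-857, -1650], [550, 1068]].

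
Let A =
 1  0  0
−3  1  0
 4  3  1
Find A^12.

A = I + N where N = [[0, 0, 0], [−3, 0, 0], [4, 3, 0]] is strictly lower-triangular, so N^3 = 0.
(I + N)^12 = I + 12·N + 66·N^2 = [[1, 0, 0], [−36, 1, 0], [−546, 36, 1]].

[[1, 0, 0], [−36, 1, 0], [−546, 36, 1]]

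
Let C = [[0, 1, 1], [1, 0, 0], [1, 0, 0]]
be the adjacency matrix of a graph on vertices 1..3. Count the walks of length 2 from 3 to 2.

1

The number of length-2 walks from vertex 3 to vertex 2 is entry (3,2) of C², where C is the adjacency matrix.
C² = [[2, 0, 0], [0, 1, 1], [0, 1, 1]]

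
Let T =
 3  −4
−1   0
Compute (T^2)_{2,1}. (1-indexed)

−3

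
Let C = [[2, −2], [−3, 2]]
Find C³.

[[44, −36], [−54, 44]]

C² = [[10, −8], [−12, 10]]
C³ = [[44, −36], [−54, 44]]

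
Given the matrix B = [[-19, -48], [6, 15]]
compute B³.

tr B = -4 and det B = 3, so the characteristic polynomial is λ² − (-4)λ + (3) with roots -1 and -3.
Eigenvectors give P = [[-8, -3], [3, 1]] with P⁻¹ = [[1, 3], [-3, -8]], and B = P·diag(-1, -3)·P⁻¹.
Then B³ = P·diag(-1, -27)·P⁻¹ = [[8, 81], [-3, -27]] · [[1, 3], [-3, -8]] = [[-235, -624], [78, 207]].

[[-235, -624], [78, 207]]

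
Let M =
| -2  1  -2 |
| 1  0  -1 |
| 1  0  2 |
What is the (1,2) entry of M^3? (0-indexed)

-3

M^2 = [[3, -2, -1], [-3, 1, -4], [0, 1, 2]]
M^3 = [[-9, 3, -6], [3, -3, -3], [3, 0, 3]]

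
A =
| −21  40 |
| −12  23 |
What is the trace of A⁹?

19682

tr A = 2 and det A = −3, so the characteristic polynomial is λ² − (2)λ + (−3) with roots 3 and −1.
Eigenvectors give P = [[−5, 2], [−3, 1]] with P⁻¹ = [[1, −2], [3, −5]], and A = P·diag(3, −1)·P⁻¹.
Then A⁹ = P·diag(19683, −1)·P⁻¹ = [[−98415, −2], [−59049, −1]] · [[1, −2], [3, −5]] = [[−98421, 196840], [−59052, 118103]].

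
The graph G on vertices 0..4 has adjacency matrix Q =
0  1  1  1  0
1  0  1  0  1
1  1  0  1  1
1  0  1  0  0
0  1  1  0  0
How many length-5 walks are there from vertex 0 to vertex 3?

The number of length-5 walks from vertex 0 to vertex 3 is entry (0,3) of Q⁵, where Q is the adjacency matrix.
Q² = [[3, 1, 2, 1, 2], [1, 3, 2, 2, 1], [2, 2, 4, 1, 1], [1, 2, 1, 2, 1], [2, 1, 1, 1, 2]]
Q³ = [[4, 7, 7, 5, 3], [7, 4, 7, 3, 5], [7, 7, 6, 6, 6], [5, 3, 6, 2, 3], [3, 5, 6, 3, 2]]
Q⁴ = [[19, 14, 19, 11, 14], [14, 19, 19, 14, 11], [19, 19, 26, 13, 13], [11, 14, 13, 11, 9], [14, 11, 13, 9, 11]]
Q⁵ = [[44, 52, 58, 38, 33], [52, 44, 58, 33, 38], [58, 58, 64, 45, 45], [38, 33, 45, 24, 27], [33, 38, 45, 27, 24]]

38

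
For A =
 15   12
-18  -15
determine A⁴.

[[81, 0], [0, 81]]

tr A = 0 and det A = -9, so the characteristic polynomial is λ² − (0)λ + (-9) with roots 3 and -3.
Eigenvectors give P = [[1, 2], [-1, -3]] with P⁻¹ = [[3, 2], [-1, -1]], and A = P·diag(3, -3)·P⁻¹.
Then A⁴ = P·diag(81, 81)·P⁻¹ = [[81, 162], [-81, -243]] · [[3, 2], [-1, -1]] = [[81, 0], [0, 81]].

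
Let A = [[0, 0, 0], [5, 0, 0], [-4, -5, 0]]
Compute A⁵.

[[0, 0, 0], [0, 0, 0], [0, 0, 0]]

A is strictly triangular, hence nilpotent: A³ = 0, so A⁵ = 0.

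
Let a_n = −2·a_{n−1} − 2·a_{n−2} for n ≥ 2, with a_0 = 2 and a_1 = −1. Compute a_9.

−16

With companion matrix Q = [[−2, −2], [1, 0]], [a_n, a_{n−1}]ᵀ = Q·[a_{n−1}, a_{n−2}]ᵀ, so [a_9, a_8]ᵀ = Q⁸·[a_1, a_0]ᵀ.
Q⁸ = [[16, 0], [0, 16]], giving [a_9, a_8]ᵀ = [[−16], [32]].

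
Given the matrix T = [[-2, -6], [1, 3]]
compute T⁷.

[[-2, -6], [1, 3]]

T² = T (a projection; rank 1, trace 1), so T⁷ = T.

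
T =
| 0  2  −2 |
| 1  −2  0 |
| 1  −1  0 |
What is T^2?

[[0, −2, 0], [−2, 6, −2], [−1, 4, −2]]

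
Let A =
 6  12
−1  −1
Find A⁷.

tr A = 5 and det A = 6, so the characteristic polynomial is λ² − (5)λ + (6) with roots 3 and 2.
Eigenvectors give P = [[4, 3], [−1, −1]] with P⁻¹ = [[1, 3], [−1, −4]], and A = P·diag(3, 2)·P⁻¹.
Then A⁷ = P·diag(2187, 128)·P⁻¹ = [[8748, 384], [−2187, −128]] · [[1, 3], [−1, −4]] = [[8364, 24708], [−2059, −6049]].

[[8364, 24708], [−2059, −6049]]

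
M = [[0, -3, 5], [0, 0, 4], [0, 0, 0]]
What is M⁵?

M is strictly triangular, hence nilpotent: M³ = 0, so M⁵ = 0.

[[0, 0, 0], [0, 0, 0], [0, 0, 0]]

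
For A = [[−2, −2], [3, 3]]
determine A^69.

A² = A (a projection; rank 1, trace 1), so A^69 = A.

[[−2, −2], [3, 3]]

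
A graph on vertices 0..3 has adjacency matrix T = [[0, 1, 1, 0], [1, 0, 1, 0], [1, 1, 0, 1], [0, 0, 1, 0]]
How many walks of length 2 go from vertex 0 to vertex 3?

The number of length-2 walks from vertex 0 to vertex 3 is entry (0,3) of T^2, where T is the adjacency matrix.
T^2 = [[2, 1, 1, 1], [1, 2, 1, 1], [1, 1, 3, 0], [1, 1, 0, 1]]

1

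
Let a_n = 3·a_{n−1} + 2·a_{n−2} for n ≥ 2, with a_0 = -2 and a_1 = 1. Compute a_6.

With companion matrix Q = [[3, 2], [1, 0]], [a_n, a_{n−1}]ᵀ = Q·[a_{n−1}, a_{n−2}]ᵀ, so [a_6, a_5]ᵀ = Q⁵·[a_1, a_0]ᵀ.
Q⁵ = [[495, 278], [139, 78]], giving [a_6, a_5]ᵀ = [[-61], [-17]].

-61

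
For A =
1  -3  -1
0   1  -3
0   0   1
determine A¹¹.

[[1, -33, 484], [0, 1, -33], [0, 0, 1]]

A = I + N where N = [[0, -3, -1], [0, 0, -3], [0, 0, 0]] is strictly upper-triangular, so N³ = 0.
(I + N)¹¹ = I + 11·N + 55·N² = [[1, -33, 484], [0, 1, -33], [0, 0, 1]].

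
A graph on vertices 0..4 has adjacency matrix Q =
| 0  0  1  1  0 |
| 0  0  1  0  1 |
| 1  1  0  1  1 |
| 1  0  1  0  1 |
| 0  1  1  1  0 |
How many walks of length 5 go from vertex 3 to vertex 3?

The number of length-5 walks from vertex 3 to vertex 3 is entry (3,3) of Q⁵, where Q is the adjacency matrix.
Q² = [[2, 1, 1, 1, 2], [1, 2, 1, 2, 1], [1, 1, 4, 2, 2], [1, 2, 2, 3, 1], [2, 1, 2, 1, 3]]
Q³ = [[2, 3, 6, 5, 3], [3, 2, 6, 3, 5], [6, 6, 6, 7, 7], [5, 3, 7, 4, 7], [3, 5, 7, 7, 4]]
Q⁴ = [[11, 9, 13, 11, 14], [9, 11, 13, 14, 11], [13, 13, 26, 19, 19], [11, 14, 19, 19, 14], [14, 11, 19, 14, 19]]
Q⁵ = [[24, 27, 45, 38, 33], [27, 24, 45, 33, 38], [45, 45, 64, 58, 58], [38, 33, 58, 44, 52], [33, 38, 58, 52, 44]]

44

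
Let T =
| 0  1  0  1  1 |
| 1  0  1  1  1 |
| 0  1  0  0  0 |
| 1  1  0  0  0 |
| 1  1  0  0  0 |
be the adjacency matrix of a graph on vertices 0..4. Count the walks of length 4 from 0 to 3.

The number of length-4 walks from vertex 0 to vertex 3 is entry (0,3) of T⁴, where T is the adjacency matrix.
T² = [[3, 2, 1, 1, 1], [2, 4, 0, 1, 1], [1, 0, 1, 1, 1], [1, 1, 1, 2, 2], [1, 1, 1, 2, 2]]
T³ = [[4, 6, 2, 5, 5], [6, 4, 4, 6, 6], [2, 4, 0, 1, 1], [5, 6, 1, 2, 2], [5, 6, 1, 2, 2]]
T⁴ = [[16, 16, 6, 10, 10], [16, 22, 4, 10, 10], [6, 4, 4, 6, 6], [10, 10, 6, 11, 11], [10, 10, 6, 11, 11]]

10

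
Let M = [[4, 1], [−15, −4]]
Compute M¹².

M² = I (check: tr M = 0 and det M = −1), so M¹² = I since 12 is even.

[[1, 0], [0, 1]]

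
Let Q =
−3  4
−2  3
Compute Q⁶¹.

[[−3, 4], [−2, 3]]

Q² = I (check: tr Q = 0 and det Q = −1), so Q⁶¹ = Q since 61 is odd.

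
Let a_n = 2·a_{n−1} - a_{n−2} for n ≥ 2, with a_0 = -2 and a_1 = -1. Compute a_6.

4

With companion matrix T = [[2, -1], [1, 0]], [a_n, a_{n−1}]ᵀ = T·[a_{n−1}, a_{n−2}]ᵀ, so [a_6, a_5]ᵀ = T^5·[a_1, a_0]ᵀ.
T^5 = [[6, -5], [5, -4]], giving [a_6, a_5]ᵀ = [[4], [3]].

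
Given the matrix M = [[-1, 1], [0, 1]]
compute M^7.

M² = I (check: tr M = 0 and det M = -1), so M^7 = M since 7 is odd.

[[-1, 1], [0, 1]]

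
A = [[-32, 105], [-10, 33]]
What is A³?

[[-218, 735], [-70, 237]]

tr A = 1 and det A = -6, so the characteristic polynomial is λ² − (1)λ + (-6) with roots 3 and -2.
Eigenvectors give P = [[3, 7], [1, 2]] with P⁻¹ = [[-2, 7], [1, -3]], and A = P·diag(3, -2)·P⁻¹.
Then A³ = P·diag(27, -8)·P⁻¹ = [[81, -56], [27, -16]] · [[-2, 7], [1, -3]] = [[-218, 735], [-70, 237]].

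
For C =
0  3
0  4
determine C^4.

C^2 = [[0, 12], [0, 16]]
C^3 = [[0, 48], [0, 64]]
C^4 = [[0, 192], [0, 256]]

[[0, 192], [0, 256]]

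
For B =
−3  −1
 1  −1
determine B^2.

[[8, 4], [−4, 0]]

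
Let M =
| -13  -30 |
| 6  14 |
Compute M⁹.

tr M = 1 and det M = -2, so the characteristic polynomial is λ² − (1)λ + (-2) with roots -1 and 2.
Eigenvectors give P = [[5, -2], [-2, 1]] with P⁻¹ = [[1, 2], [2, 5]], and M = P·diag(-1, 2)·P⁻¹.
Then M⁹ = P·diag(-1, 512)·P⁻¹ = [[-5, -1024], [2, 512]] · [[1, 2], [2, 5]] = [[-2053, -5130], [1026, 2564]].

[[-2053, -5130], [1026, 2564]]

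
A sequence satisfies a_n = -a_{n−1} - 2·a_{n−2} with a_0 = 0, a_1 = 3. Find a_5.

-3

With companion matrix T = [[-1, -2], [1, 0]], [a_n, a_{n−1}]ᵀ = T·[a_{n−1}, a_{n−2}]ᵀ, so [a_5, a_4]ᵀ = T⁴·[a_1, a_0]ᵀ.
T⁴ = [[-1, -6], [3, 2]], giving [a_5, a_4]ᵀ = [[-3], [9]].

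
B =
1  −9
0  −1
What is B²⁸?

B² = I (check: tr B = 0 and det B = −1), so B²⁸ = I since 28 is even.

[[1, 0], [0, 1]]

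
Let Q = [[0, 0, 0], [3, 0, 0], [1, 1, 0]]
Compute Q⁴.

Q is strictly triangular, hence nilpotent: Q³ = 0, so Q⁴ = 0.

[[0, 0, 0], [0, 0, 0], [0, 0, 0]]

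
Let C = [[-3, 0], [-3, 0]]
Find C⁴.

[[81, 0], [81, 0]]

C² = [[9, 0], [9, 0]]
C³ = [[-27, 0], [-27, 0]]
C⁴ = [[81, 0], [81, 0]]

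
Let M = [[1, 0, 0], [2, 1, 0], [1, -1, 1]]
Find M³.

M = I + N where N = [[0, 0, 0], [2, 0, 0], [1, -1, 0]] is strictly lower-triangular, so N³ = 0.
(I + N)³ = I + 3·N + 3·N² = [[1, 0, 0], [6, 1, 0], [-3, -3, 1]].

[[1, 0, 0], [6, 1, 0], [-3, -3, 1]]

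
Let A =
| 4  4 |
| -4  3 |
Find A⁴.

A² = [[0, 28], [-28, -7]]
A³ = [[-112, 84], [-84, -133]]
A⁴ = [[-784, -196], [196, -735]]

[[-784, -196], [196, -735]]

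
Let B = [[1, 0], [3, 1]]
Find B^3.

[[1, 0], [9, 1]]

B = I + N where N = [[0, 0], [3, 0]] is strictly lower-triangular, so N^2 = 0.
(I + N)^3 = I + 3·N = [[1, 0], [9, 1]].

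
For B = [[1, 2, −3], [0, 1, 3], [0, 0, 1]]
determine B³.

B = I + N where N = [[0, 2, −3], [0, 0, 3], [0, 0, 0]] is strictly upper-triangular, so N³ = 0.
(I + N)³ = I + 3·N + 3·N² = [[1, 6, 9], [0, 1, 9], [0, 0, 1]].

[[1, 6, 9], [0, 1, 9], [0, 0, 1]]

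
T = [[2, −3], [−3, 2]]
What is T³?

T² = [[13, −12], [−12, 13]]
T³ = [[62, −63], [−63, 62]]

[[62, −63], [−63, 62]]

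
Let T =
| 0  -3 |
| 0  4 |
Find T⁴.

T² = [[0, -12], [0, 16]]
T³ = [[0, -48], [0, 64]]
T⁴ = [[0, -192], [0, 256]]

[[0, -192], [0, 256]]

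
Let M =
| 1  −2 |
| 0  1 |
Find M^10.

[[1, −20], [0, 1]]

M = I + N where N = [[0, −2], [0, 0]] is strictly upper-triangular, so N^2 = 0.
(I + N)^10 = I + 10·N = [[1, −20], [0, 1]].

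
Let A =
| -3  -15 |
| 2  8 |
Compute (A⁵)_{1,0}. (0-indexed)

422

tr A = 5 and det A = 6, so the characteristic polynomial is λ² − (5)λ + (6) with roots 2 and 3.
Eigenvectors give P = [[-3, -5], [1, 2]] with P⁻¹ = [[-2, -5], [1, 3]], and A = P·diag(2, 3)·P⁻¹.
Then A⁵ = P·diag(32, 243)·P⁻¹ = [[-96, -1215], [32, 486]] · [[-2, -5], [1, 3]] = [[-1023, -3165], [422, 1298]].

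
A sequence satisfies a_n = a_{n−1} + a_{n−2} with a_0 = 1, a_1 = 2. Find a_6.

With companion matrix M = [[1, 1], [1, 0]], [a_n, a_{n−1}]ᵀ = M·[a_{n−1}, a_{n−2}]ᵀ, so [a_6, a_5]ᵀ = M⁵·[a_1, a_0]ᵀ.
M⁵ = [[8, 5], [5, 3]], giving [a_6, a_5]ᵀ = [[21], [13]].

21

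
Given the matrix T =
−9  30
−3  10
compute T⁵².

[[−9, 30], [−3, 10]]

T² = T (a projection; rank 1, trace 1), so T⁵² = T.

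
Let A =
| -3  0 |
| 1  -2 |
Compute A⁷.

tr A = -5 and det A = 6, so the characteristic polynomial is λ² − (-5)λ + (6) with roots -2 and -3.
Eigenvectors give P = [[0, -1], [1, 1]] with P⁻¹ = [[1, 1], [-1, 0]], and A = P·diag(-2, -3)·P⁻¹.
Then A⁷ = P·diag(-128, -2187)·P⁻¹ = [[0, 2187], [-128, -2187]] · [[1, 1], [-1, 0]] = [[-2187, 0], [2059, -128]].

[[-2187, 0], [2059, -128]]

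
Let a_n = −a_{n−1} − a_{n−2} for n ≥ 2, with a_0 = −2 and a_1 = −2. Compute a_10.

−2

With companion matrix C = [[−1, −1], [1, 0]], [a_n, a_{n−1}]ᵀ = C·[a_{n−1}, a_{n−2}]ᵀ, so [a_10, a_9]ᵀ = C^9·[a_1, a_0]ᵀ.
C^9 = [[1, 0], [0, 1]], giving [a_10, a_9]ᵀ = [[−2], [−2]].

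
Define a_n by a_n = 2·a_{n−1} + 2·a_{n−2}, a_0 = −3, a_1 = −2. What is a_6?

−504

With companion matrix T = [[2, 2], [1, 0]], [a_n, a_{n−1}]ᵀ = T·[a_{n−1}, a_{n−2}]ᵀ, so [a_6, a_5]ᵀ = T^5·[a_1, a_0]ᵀ.
T^5 = [[120, 88], [44, 32]], giving [a_6, a_5]ᵀ = [[−504], [−184]].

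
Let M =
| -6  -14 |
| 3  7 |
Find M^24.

[[-6, -14], [3, 7]]

M² = M (a projection; rank 1, trace 1), so M^24 = M.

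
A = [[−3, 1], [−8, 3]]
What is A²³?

[[−3, 1], [−8, 3]]

A² = I (check: tr A = 0 and det A = −1), so A²³ = A since 23 is odd.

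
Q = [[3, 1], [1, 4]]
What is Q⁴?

Q² = [[10, 7], [7, 17]]
Q³ = [[37, 38], [38, 75]]
Q⁴ = [[149, 189], [189, 338]]

[[149, 189], [189, 338]]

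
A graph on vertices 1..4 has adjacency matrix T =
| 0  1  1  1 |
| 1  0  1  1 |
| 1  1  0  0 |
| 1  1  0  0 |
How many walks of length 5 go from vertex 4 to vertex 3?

18

The number of length-5 walks from vertex 4 to vertex 3 is entry (4,3) of T^5, where T is the adjacency matrix.
T^2 = [[3, 2, 1, 1], [2, 3, 1, 1], [1, 1, 2, 2], [1, 1, 2, 2]]
T^3 = [[4, 5, 5, 5], [5, 4, 5, 5], [5, 5, 2, 2], [5, 5, 2, 2]]
T^4 = [[15, 14, 9, 9], [14, 15, 9, 9], [9, 9, 10, 10], [9, 9, 10, 10]]
T^5 = [[32, 33, 29, 29], [33, 32, 29, 29], [29, 29, 18, 18], [29, 29, 18, 18]]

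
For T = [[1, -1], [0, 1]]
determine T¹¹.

T = I + N where N = [[0, -1], [0, 0]] is strictly upper-triangular, so N² = 0.
(I + N)¹¹ = I + 11·N = [[1, -11], [0, 1]].

[[1, -11], [0, 1]]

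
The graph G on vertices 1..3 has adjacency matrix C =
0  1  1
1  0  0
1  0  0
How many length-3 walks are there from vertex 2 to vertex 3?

0

The number of length-3 walks from vertex 2 to vertex 3 is entry (2,3) of C^3, where C is the adjacency matrix.
C^2 = [[2, 0, 0], [0, 1, 1], [0, 1, 1]]
C^3 = [[0, 2, 2], [2, 0, 0], [2, 0, 0]]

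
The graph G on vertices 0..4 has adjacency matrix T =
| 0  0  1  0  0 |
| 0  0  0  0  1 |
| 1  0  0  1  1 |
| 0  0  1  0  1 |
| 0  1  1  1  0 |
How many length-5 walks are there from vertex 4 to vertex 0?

The number of length-5 walks from vertex 4 to vertex 0 is entry (4,0) of T⁵, where T is the adjacency matrix.
T² = [[1, 0, 0, 1, 1], [0, 1, 1, 1, 0], [0, 1, 3, 1, 1], [1, 1, 1, 2, 1], [1, 0, 1, 1, 3]]
T³ = [[0, 1, 3, 1, 1], [1, 0, 1, 1, 3], [3, 1, 2, 4, 5], [1, 1, 4, 2, 4], [1, 3, 5, 4, 2]]
T⁴ = [[3, 1, 2, 4, 5], [1, 3, 5, 4, 2], [2, 5, 12, 7, 7], [4, 4, 7, 8, 7], [5, 2, 7, 7, 12]]
T⁵ = [[2, 5, 12, 7, 7], [5, 2, 7, 7, 12], [12, 7, 16, 19, 24], [7, 7, 19, 14, 19], [7, 12, 24, 19, 16]]

7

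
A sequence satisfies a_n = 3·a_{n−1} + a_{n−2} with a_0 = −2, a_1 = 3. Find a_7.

With companion matrix B = [[3, 1], [1, 0]], [a_n, a_{n−1}]ᵀ = B·[a_{n−1}, a_{n−2}]ᵀ, so [a_7, a_6]ᵀ = B⁶·[a_1, a_0]ᵀ.
B⁶ = [[1189, 360], [360, 109]], giving [a_7, a_6]ᵀ = [[2847], [862]].

2847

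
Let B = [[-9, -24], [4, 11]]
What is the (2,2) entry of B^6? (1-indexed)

2185

tr B = 2 and det B = -3, so the characteristic polynomial is λ² − (2)λ + (-3) with roots -1 and 3.
Eigenvectors give P = [[3, -2], [-1, 1]] with P⁻¹ = [[1, 2], [1, 3]], and B = P·diag(-1, 3)·P⁻¹.
Then B^6 = P·diag(1, 729)·P⁻¹ = [[3, -1458], [-1, 729]] · [[1, 2], [1, 3]] = [[-1455, -4368], [728, 2185]].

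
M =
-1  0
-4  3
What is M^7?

tr M = 2 and det M = -3, so the characteristic polynomial is λ² − (2)λ + (-3) with roots 3 and -1.
Eigenvectors give P = [[0, 1], [-1, 1]] with P⁻¹ = [[1, -1], [1, 0]], and M = P·diag(3, -1)·P⁻¹.
Then M^7 = P·diag(2187, -1)·P⁻¹ = [[0, -1], [-2187, -1]] · [[1, -1], [1, 0]] = [[-1, 0], [-2188, 2187]].

[[-1, 0], [-2188, 2187]]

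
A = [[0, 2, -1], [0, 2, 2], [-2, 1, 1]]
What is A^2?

[[2, 3, 3], [-4, 6, 6], [-2, -1, 5]]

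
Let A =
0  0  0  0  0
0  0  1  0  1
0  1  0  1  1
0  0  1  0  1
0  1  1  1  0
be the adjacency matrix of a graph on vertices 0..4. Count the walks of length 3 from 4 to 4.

4

The number of length-3 walks from vertex 4 to vertex 4 is entry (4,4) of A³, where A is the adjacency matrix.
A² = [[0, 0, 0, 0, 0], [0, 2, 1, 2, 1], [0, 1, 3, 1, 2], [0, 2, 1, 2, 1], [0, 1, 2, 1, 3]]
A³ = [[0, 0, 0, 0, 0], [0, 2, 5, 2, 5], [0, 5, 4, 5, 5], [0, 2, 5, 2, 5], [0, 5, 5, 5, 4]]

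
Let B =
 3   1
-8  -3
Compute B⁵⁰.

B² = I (check: tr B = 0 and det B = -1), so B⁵⁰ = I since 50 is even.

[[1, 0], [0, 1]]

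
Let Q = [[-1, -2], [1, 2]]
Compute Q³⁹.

Q² = Q (a projection; rank 1, trace 1), so Q³⁹ = Q.

[[-1, -2], [1, 2]]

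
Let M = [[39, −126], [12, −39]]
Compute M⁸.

[[6561, 0], [0, 6561]]

tr M = 0 and det M = −9, so the characteristic polynomial is λ² − (0)λ + (−9) with roots 3 and −3.
Eigenvectors give P = [[7, 3], [2, 1]] with P⁻¹ = [[1, −3], [−2, 7]], and M = P·diag(3, −3)·P⁻¹.
Then M⁸ = P·diag(6561, 6561)·P⁻¹ = [[45927, 19683], [13122, 6561]] · [[1, −3], [−2, 7]] = [[6561, 0], [0, 6561]].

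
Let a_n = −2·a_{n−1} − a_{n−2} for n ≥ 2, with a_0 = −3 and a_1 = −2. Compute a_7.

With companion matrix T = [[−2, −1], [1, 0]], [a_n, a_{n−1}]ᵀ = T·[a_{n−1}, a_{n−2}]ᵀ, so [a_7, a_6]ᵀ = T^6·[a_1, a_0]ᵀ.
T^6 = [[7, 6], [−6, −5]], giving [a_7, a_6]ᵀ = [[−32], [27]].

−32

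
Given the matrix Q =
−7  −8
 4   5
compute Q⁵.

[[−487, −488], [244, 245]]

tr Q = −2 and det Q = −3, so the characteristic polynomial is λ² − (−2)λ + (−3) with roots −3 and 1.
Eigenvectors give P = [[2, −1], [−1, 1]] with P⁻¹ = [[1, 1], [1, 2]], and Q = P·diag(−3, 1)·P⁻¹.
Then Q⁵ = P·diag(−243, 1)·P⁻¹ = [[−486, −1], [243, 1]] · [[1, 1], [1, 2]] = [[−487, −488], [244, 245]].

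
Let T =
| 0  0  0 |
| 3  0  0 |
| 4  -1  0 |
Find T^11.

[[0, 0, 0], [0, 0, 0], [0, 0, 0]]

T is strictly triangular, hence nilpotent: T^3 = 0, so T^11 = 0.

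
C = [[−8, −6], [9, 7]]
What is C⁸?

[[766, 510], [−765, −509]]

tr C = −1 and det C = −2, so the characteristic polynomial is λ² − (−1)λ + (−2) with roots −2 and 1.
Eigenvectors give P = [[−1, −2], [1, 3]] with P⁻¹ = [[−3, −2], [1, 1]], and C = P·diag(−2, 1)·P⁻¹.
Then C⁸ = P·diag(256, 1)·P⁻¹ = [[−256, −2], [256, 3]] · [[−3, −2], [1, 1]] = [[766, 510], [−765, −509]].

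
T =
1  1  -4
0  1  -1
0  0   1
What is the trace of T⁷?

T = I + N where N = [[0, 1, -4], [0, 0, -1], [0, 0, 0]] is strictly upper-triangular, so N³ = 0.
(I + N)⁷ = I + 7·N + 21·N² = [[1, 7, -49], [0, 1, -7], [0, 0, 1]].

3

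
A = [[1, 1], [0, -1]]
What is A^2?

[[1, 0], [0, 1]]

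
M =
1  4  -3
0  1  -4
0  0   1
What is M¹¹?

M = I + N where N = [[0, 4, -3], [0, 0, -4], [0, 0, 0]] is strictly upper-triangular, so N³ = 0.
(I + N)¹¹ = I + 11·N + 55·N² = [[1, 44, -913], [0, 1, -44], [0, 0, 1]].

[[1, 44, -913], [0, 1, -44], [0, 0, 1]]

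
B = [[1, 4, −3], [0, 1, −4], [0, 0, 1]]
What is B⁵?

B = I + N where N = [[0, 4, −3], [0, 0, −4], [0, 0, 0]] is strictly upper-triangular, so N³ = 0.
(I + N)⁵ = I + 5·N + 10·N² = [[1, 20, −175], [0, 1, −20], [0, 0, 1]].

[[1, 20, −175], [0, 1, −20], [0, 0, 1]]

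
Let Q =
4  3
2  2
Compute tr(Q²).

32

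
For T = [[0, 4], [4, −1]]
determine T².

[[16, −4], [−4, 17]]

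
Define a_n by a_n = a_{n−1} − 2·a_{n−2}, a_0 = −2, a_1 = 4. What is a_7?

With companion matrix T = [[1, −2], [1, 0]], [a_n, a_{n−1}]ᵀ = T·[a_{n−1}, a_{n−2}]ᵀ, so [a_7, a_6]ᵀ = T⁶·[a_1, a_0]ᵀ.
T⁶ = [[7, −10], [5, 2]], giving [a_7, a_6]ᵀ = [[48], [16]].

48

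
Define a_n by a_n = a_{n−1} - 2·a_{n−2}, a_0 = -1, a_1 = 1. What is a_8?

With companion matrix A = [[1, -2], [1, 0]], [a_n, a_{n−1}]ᵀ = A·[a_{n−1}, a_{n−2}]ᵀ, so [a_8, a_7]ᵀ = A⁷·[a_1, a_0]ᵀ.
A⁷ = [[-3, -14], [7, -10]], giving [a_8, a_7]ᵀ = [[11], [17]].

11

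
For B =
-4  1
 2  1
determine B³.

[[-78, 15], [30, -3]]

B² = [[18, -3], [-6, 3]]
B³ = [[-78, 15], [30, -3]]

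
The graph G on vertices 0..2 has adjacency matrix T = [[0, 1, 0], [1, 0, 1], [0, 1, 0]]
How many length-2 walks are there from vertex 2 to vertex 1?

0

The number of length-2 walks from vertex 2 to vertex 1 is entry (2,1) of T^2, where T is the adjacency matrix.
T^2 = [[1, 0, 1], [0, 2, 0], [1, 0, 1]]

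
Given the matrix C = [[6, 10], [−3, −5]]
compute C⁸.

[[6, 10], [−3, −5]]

C² = C (a projection; rank 1, trace 1), so C⁸ = C.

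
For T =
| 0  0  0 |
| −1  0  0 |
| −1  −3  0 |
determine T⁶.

T is strictly triangular, hence nilpotent: T³ = 0, so T⁶ = 0.

[[0, 0, 0], [0, 0, 0], [0, 0, 0]]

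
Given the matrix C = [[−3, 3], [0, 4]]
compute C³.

[[−27, 39], [0, 64]]

C² = [[9, 3], [0, 16]]
C³ = [[−27, 39], [0, 64]]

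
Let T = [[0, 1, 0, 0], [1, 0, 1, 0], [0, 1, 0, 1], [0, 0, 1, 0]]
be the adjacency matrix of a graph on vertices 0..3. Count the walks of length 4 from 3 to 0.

The number of length-4 walks from vertex 3 to vertex 0 is entry (3,0) of T^4, where T is the adjacency matrix.
T^2 = [[1, 0, 1, 0], [0, 2, 0, 1], [1, 0, 2, 0], [0, 1, 0, 1]]
T^3 = [[0, 2, 0, 1], [2, 0, 3, 0], [0, 3, 0, 2], [1, 0, 2, 0]]
T^4 = [[2, 0, 3, 0], [0, 5, 0, 3], [3, 0, 5, 0], [0, 3, 0, 2]]

0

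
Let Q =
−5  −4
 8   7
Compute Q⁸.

[[−6559, −6560], [13120, 13121]]

tr Q = 2 and det Q = −3, so the characteristic polynomial is λ² − (2)λ + (−3) with roots 3 and −1.
Eigenvectors give P = [[1, −1], [−2, 1]] with P⁻¹ = [[−1, −1], [−2, −1]], and Q = P·diag(3, −1)·P⁻¹.
Then Q⁸ = P·diag(6561, 1)·P⁻¹ = [[6561, −1], [−13122, 1]] · [[−1, −1], [−2, −1]] = [[−6559, −6560], [13120, 13121]].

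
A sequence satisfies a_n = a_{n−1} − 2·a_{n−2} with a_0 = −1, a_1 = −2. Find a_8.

20

With companion matrix C = [[1, −2], [1, 0]], [a_n, a_{n−1}]ᵀ = C·[a_{n−1}, a_{n−2}]ᵀ, so [a_8, a_7]ᵀ = C⁷·[a_1, a_0]ᵀ.
C⁷ = [[−3, −14], [7, −10]], giving [a_8, a_7]ᵀ = [[20], [−4]].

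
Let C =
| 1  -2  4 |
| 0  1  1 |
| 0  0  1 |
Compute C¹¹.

C = I + N where N = [[0, -2, 4], [0, 0, 1], [0, 0, 0]] is strictly upper-triangular, so N³ = 0.
(I + N)¹¹ = I + 11·N + 55·N² = [[1, -22, -66], [0, 1, 11], [0, 0, 1]].

[[1, -22, -66], [0, 1, 11], [0, 0, 1]]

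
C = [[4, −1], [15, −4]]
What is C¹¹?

C² = I (check: tr C = 0 and det C = −1), so C¹¹ = C since 11 is odd.

[[4, −1], [15, −4]]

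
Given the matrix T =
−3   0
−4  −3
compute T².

[[9, 0], [24, 9]]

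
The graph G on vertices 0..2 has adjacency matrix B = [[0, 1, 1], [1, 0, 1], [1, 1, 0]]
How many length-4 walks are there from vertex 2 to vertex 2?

The number of length-4 walks from vertex 2 to vertex 2 is entry (2,2) of B⁴, where B is the adjacency matrix.
B² = [[2, 1, 1], [1, 2, 1], [1, 1, 2]]
B³ = [[2, 3, 3], [3, 2, 3], [3, 3, 2]]
B⁴ = [[6, 5, 5], [5, 6, 5], [5, 5, 6]]

6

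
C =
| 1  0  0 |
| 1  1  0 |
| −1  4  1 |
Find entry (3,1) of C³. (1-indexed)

C = I + N where N = [[0, 0, 0], [1, 0, 0], [−1, 4, 0]] is strictly lower-triangular, so N³ = 0.
(I + N)³ = I + 3·N + 3·N² = [[1, 0, 0], [3, 1, 0], [9, 12, 1]].

9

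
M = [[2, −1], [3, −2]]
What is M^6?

M² = I (check: tr M = 0 and det M = −1), so M^6 = I since 6 is even.

[[1, 0], [0, 1]]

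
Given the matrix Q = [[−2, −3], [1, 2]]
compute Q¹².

Q² = I (check: tr Q = 0 and det Q = −1), so Q¹² = I since 12 is even.

[[1, 0], [0, 1]]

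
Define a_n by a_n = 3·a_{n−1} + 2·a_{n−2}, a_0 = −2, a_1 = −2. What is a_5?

−434

With companion matrix B = [[3, 2], [1, 0]], [a_n, a_{n−1}]ᵀ = B·[a_{n−1}, a_{n−2}]ᵀ, so [a_5, a_4]ᵀ = B^4·[a_1, a_0]ᵀ.
B^4 = [[139, 78], [39, 22]], giving [a_5, a_4]ᵀ = [[−434], [−122]].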